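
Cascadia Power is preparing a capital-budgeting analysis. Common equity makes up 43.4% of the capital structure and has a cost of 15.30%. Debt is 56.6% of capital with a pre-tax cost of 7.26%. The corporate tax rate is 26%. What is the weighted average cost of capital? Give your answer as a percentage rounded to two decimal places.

9.68%

After-tax cost of debt = 7.26% × (1 − 26%) = 5.3724%.
WACC = 0.434 × 15.3000% + 0.566 × 5.3724% = 9.6810%.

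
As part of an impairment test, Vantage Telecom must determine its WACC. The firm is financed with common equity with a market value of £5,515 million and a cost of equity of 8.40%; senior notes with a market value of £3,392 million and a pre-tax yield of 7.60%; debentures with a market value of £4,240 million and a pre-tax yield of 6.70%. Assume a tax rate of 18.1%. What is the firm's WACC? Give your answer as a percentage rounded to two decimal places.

6.90%

Total capital V = 5515 + 3392 + 4240 = 13147.
Equity: weight = 5515/13147 = 0.4195; cost = 8.4%.
Senior notes: weight = 3392/13147 = 0.2580; after-tax cost = 7.6% × (1 − 18.1%) = 6.2244%.
Debentures: weight = 4240/13147 = 0.3225; after-tax cost = 6.7% × (1 − 18.1%) = 5.4873%.
WACC = 0.4195 × 8.4000% + 0.2580 × 6.2244% + 0.3225 × 5.4873% = 6.8993%.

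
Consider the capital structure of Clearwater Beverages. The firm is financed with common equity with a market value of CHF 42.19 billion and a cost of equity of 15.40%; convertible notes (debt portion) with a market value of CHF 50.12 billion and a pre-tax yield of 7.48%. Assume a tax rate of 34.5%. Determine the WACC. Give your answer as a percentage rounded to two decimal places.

Total capital V = 42.19 + 50.12 = 92.31.
Equity: weight = 42.19/92.31 = 0.4570; cost = 15.4%.
Convertible notes (debt portion): weight = 50.12/92.31 = 0.5430; after-tax cost = 7.48% × (1 − 34.5%) = 4.8994%.
WACC = 0.4570 × 15.4000% + 0.5430 × 4.8994% = 9.6987%.

9.70%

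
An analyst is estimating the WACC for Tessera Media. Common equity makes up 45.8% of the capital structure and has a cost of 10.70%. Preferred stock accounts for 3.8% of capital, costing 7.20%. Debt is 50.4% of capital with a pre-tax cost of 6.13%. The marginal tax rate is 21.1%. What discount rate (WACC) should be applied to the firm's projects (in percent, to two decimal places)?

After-tax cost of debt = 6.13% × (1 − 21.1%) = 4.8366%.
WACC = 0.458 × 10.7000% + 0.038 × 7.2000% + 0.504 × 4.8366% = 7.6118%.

7.61%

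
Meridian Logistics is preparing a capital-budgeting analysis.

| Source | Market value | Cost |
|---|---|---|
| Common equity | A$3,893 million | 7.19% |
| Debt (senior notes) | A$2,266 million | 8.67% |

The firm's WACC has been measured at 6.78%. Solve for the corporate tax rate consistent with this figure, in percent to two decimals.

29.92%

Total capital V = 3893 + 2266 = 6159.
Equity weight = 3893/6159 = 0.6321.
Senior notes weight = 2266/6159 = 0.3679.
Equity contribution = 0.6321 × 7.19% = 4.5447%.
Debt contribution must be 6.78% − 4.5447% = 2.2353%.
0.3679 × 8.67% × (1 − T) = 2.2353%  ⇒  (1 − T) = 0.7008.
T = 29.9237%.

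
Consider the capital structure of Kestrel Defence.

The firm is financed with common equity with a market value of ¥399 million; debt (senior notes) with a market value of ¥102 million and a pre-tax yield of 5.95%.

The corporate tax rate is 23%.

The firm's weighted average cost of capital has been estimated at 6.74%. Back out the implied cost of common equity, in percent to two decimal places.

Total capital V = 399 + 102 = 501.
Equity weight = 399/501 = 0.7964.
Senior notes weight = 102/501 = 0.2036.
Debt contribution = 0.2036 × 5.95% × (1 − 23%) = 0.9328%.
Required equity contribution = 6.74% − 0.9328% = 5.8072%.
Re = 5.8072% / 0.7964 = 7.2918%.

7.29%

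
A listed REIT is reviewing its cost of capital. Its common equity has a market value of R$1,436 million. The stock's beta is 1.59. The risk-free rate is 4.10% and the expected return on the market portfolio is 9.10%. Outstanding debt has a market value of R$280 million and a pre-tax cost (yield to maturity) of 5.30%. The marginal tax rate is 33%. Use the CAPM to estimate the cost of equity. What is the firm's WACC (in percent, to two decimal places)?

10.66%

Market risk premium = 9.1% − 4.1% = 5.0%.
Cost of equity via CAPM: Re = 4.1% + 1.59 × 5.0% = 12.0500%.
Total capital V = 1436 + 280 = 1716.
Equity: weight = 1436/1716 = 0.8368; cost = 12.05%.
Debt: weight = 280/1716 = 0.1632; after-tax cost = 5.3% × (1 − 33%) = 3.5510%.
WACC = 0.8368 × 12.0500% + 0.1632 × 3.5510% = 10.6632%.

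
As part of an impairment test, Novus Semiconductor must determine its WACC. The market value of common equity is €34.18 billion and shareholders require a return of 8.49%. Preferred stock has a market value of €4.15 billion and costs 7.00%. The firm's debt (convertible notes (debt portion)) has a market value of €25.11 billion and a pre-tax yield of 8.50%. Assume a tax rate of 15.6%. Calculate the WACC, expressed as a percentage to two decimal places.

Total capital V = 34.18 + 4.15 + 25.11 = 63.44.
Equity: weight = 34.18/63.44 = 0.5388; cost = 8.49%.
Preferred: weight = 4.15/63.44 = 0.0654; cost = 7%.
Convertible notes (debt portion): weight = 25.11/63.44 = 0.3958; after-tax cost = 8.5% × (1 − 15.6%) = 7.1740%.
WACC = 0.5388 × 8.4900% + 0.0654 × 7.0000% + 0.3958 × 7.1740% = 7.8716%.

7.87%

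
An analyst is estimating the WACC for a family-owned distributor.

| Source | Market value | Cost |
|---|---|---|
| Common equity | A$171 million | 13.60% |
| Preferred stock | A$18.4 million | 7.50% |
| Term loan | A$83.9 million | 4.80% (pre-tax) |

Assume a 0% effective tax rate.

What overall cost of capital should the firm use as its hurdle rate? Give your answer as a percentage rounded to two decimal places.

10.49%

Total capital V = 171 + 18.4 + 83.9 = 273.3.
Equity: weight = 171/273.3 = 0.6257; cost = 13.6%.
Preferred: weight = 18.4/273.3 = 0.0673; cost = 7.5%.
Term loan: weight = 83.9/273.3 = 0.3070; after-tax cost = 4.8% × (1 − 0%) = 4.8000%.
WACC = 0.6257 × 13.6000% + 0.0673 × 7.5000% + 0.3070 × 4.8000% = 10.4878%.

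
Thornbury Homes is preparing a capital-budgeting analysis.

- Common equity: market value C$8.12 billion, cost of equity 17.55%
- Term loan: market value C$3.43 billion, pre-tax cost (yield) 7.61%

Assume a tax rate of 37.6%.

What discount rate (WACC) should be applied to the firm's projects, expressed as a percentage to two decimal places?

Total capital V = 8.12 + 3.43 = 11.55.
Equity: weight = 8.12/11.55 = 0.7030; cost = 17.55%.
Term loan: weight = 3.43/11.55 = 0.2970; after-tax cost = 7.61% × (1 − 37.6%) = 4.7486%.
WACC = 0.7030 × 17.5500% + 0.2970 × 4.7486% = 13.7484%.

13.75%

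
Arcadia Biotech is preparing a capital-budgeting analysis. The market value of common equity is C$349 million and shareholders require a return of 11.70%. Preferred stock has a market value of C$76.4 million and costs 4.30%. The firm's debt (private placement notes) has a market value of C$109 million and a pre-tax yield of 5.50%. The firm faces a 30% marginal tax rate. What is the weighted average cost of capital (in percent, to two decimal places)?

Total capital V = 349 + 76.4 + 109 = 534.4.
Equity: weight = 349/534.4 = 0.6531; cost = 11.7%.
Preferred: weight = 76.4/534.4 = 0.1430; cost = 4.3%.
Private placement notes: weight = 109/534.4 = 0.2040; after-tax cost = 5.5% × (1 − 30%) = 3.8500%.
WACC = 0.6531 × 11.7000% + 0.1430 × 4.3000% + 0.2040 × 3.8500% = 9.0409%.

9.04%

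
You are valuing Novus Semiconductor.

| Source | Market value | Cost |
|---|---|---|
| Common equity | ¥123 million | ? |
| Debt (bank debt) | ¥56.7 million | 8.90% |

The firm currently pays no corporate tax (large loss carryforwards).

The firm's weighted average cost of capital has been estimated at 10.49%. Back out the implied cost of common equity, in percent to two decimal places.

11.22%

Total capital V = 123 + 56.7 = 179.7.
Equity weight = 123/179.7 = 0.6845.
Bank debt weight = 56.7/179.7 = 0.3155.
Debt contribution = 0.3155 × 8.9% × (1 − 0%) = 2.8082%.
Required equity contribution = 10.49% − 2.8082% = 7.6818%.
Re = 7.6818% / 0.6845 = 11.2230%.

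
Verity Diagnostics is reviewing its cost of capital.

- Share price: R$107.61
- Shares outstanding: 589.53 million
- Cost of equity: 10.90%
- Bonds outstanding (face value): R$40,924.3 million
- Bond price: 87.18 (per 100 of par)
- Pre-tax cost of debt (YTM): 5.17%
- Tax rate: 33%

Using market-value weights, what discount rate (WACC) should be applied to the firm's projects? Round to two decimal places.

Market value of equity E = 107.61 × 589.53m = 63439.3233m. Market value of debt D = 40924.3m × 87.18/100 = 35677.80474m.
Total capital V = 63439.3233 + 35677.80474 = 99117.12804.
Equity: weight = 63439.3233/99117.12804 = 0.6400; cost = 10.9%.
Bonds outstanding: weight = 35677.80474/99117.12804 = 0.3600; after-tax cost = 5.17% × (1 − 33%) = 3.4639%.
WACC = 0.6400 × 10.9000% + 0.3600 × 3.4639% = 8.2233%.

8.22%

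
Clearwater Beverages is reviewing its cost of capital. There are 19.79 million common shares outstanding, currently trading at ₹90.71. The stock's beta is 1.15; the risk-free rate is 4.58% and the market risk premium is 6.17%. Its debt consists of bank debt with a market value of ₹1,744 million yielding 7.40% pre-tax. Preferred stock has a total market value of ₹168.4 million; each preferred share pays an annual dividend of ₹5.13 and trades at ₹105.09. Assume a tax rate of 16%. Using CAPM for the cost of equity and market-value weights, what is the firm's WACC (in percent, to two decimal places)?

8.80%

Cost of equity via CAPM: Re = 4.58% + 1.15 × 6.17% = 11.6755%.
Cost of preferred: Rp = 5.13 / 105.09 = 4.8815%.
Market value of equity E = 90.71 × 19.79m = 1795.1509m.
Total capital V = 1795.1509 + 168.4 + 1744 = 3707.5509.
Equity: weight = 1795.1509/3707.5509 = 0.4842; cost = 11.6755%.
Preferred: weight = 168.4/3707.5509 = 0.0454; cost = 4.8815%.
Bank debt: weight = 1744/3707.5509 = 0.4704; after-tax cost = 7.4% × (1 − 16%) = 6.2160%.
WACC = 0.4842 × 11.6755% + 0.0454 × 4.8815% + 0.4704 × 6.2160% = 8.7988%.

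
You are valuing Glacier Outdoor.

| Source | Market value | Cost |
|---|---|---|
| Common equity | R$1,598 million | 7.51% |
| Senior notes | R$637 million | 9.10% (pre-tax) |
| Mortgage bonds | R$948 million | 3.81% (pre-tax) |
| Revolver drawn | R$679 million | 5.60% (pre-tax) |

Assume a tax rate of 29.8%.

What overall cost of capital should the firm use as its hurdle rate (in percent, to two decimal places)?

Total capital V = 1598 + 637 + 948 + 679 = 3862.
Equity: weight = 1598/3862 = 0.4138; cost = 7.51%.
Senior notes: weight = 637/3862 = 0.1649; after-tax cost = 9.1% × (1 − 29.8%) = 6.3882%.
Mortgage bonds: weight = 948/3862 = 0.2455; after-tax cost = 3.81% × (1 − 29.8%) = 2.6746%.
Revolver drawn: weight = 679/3862 = 0.1758; after-tax cost = 5.6% × (1 − 29.8%) = 3.9312%.
WACC = 0.4138 × 7.5100% + 0.1649 × 6.3882% + 0.2455 × 2.6746% + 0.1758 × 3.9312% = 5.5088%.

5.51%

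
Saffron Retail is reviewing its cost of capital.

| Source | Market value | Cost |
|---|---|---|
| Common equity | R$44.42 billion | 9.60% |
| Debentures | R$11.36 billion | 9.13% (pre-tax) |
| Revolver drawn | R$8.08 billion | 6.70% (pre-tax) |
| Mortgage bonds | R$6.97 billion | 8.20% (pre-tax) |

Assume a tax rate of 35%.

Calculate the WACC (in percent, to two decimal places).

7.99%

Total capital V = 44.42 + 11.36 + 8.08 + 6.97 = 70.83.
Equity: weight = 44.42/70.83 = 0.6271; cost = 9.6%.
Debentures: weight = 11.36/70.83 = 0.1604; after-tax cost = 9.13% × (1 − 35%) = 5.9345%.
Revolver drawn: weight = 8.08/70.83 = 0.1141; after-tax cost = 6.7% × (1 − 35%) = 4.3550%.
Mortgage bonds: weight = 6.97/70.83 = 0.0984; after-tax cost = 8.2% × (1 − 35%) = 5.3300%.
WACC = 0.6271 × 9.6000% + 0.1604 × 5.9345% + 0.1141 × 4.3550% + 0.0984 × 5.3300% = 7.9936%.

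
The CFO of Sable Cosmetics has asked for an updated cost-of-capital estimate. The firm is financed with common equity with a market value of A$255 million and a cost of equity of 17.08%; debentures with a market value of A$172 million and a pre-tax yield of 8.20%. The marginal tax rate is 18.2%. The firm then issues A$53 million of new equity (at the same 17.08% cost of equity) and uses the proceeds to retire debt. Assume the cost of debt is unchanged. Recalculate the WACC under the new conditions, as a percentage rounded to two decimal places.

After the change:
Total capital V = 308 + 119 = 427.
Equity: weight = 308/427 = 0.7213; cost = 17.08%.
Debentures: weight = 119/427 = 0.2787; after-tax cost = 8.2% × (1 − 18.2%) = 6.7076%.
WACC = 0.7213 × 17.0800% + 0.2787 × 6.7076% = 14.1893%.

14.19%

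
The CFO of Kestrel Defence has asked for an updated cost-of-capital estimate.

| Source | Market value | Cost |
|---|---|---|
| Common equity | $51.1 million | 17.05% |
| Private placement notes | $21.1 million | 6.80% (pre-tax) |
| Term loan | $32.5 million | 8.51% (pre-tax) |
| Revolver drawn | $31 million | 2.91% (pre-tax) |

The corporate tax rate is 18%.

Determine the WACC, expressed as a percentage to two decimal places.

9.50%

Total capital V = 51.1 + 21.1 + 32.5 + 31 = 135.7.
Equity: weight = 51.1/135.7 = 0.3766; cost = 17.05%.
Private placement notes: weight = 21.1/135.7 = 0.1555; after-tax cost = 6.8% × (1 − 18%) = 5.5760%.
Term loan: weight = 32.5/135.7 = 0.2395; after-tax cost = 8.51% × (1 − 18%) = 6.9782%.
Revolver drawn: weight = 31/135.7 = 0.2284; after-tax cost = 2.91% × (1 − 18%) = 2.3862%.
WACC = 0.3766 × 17.0500% + 0.1555 × 5.5760% + 0.2395 × 6.9782% + 0.2284 × 2.3862% = 9.5038%.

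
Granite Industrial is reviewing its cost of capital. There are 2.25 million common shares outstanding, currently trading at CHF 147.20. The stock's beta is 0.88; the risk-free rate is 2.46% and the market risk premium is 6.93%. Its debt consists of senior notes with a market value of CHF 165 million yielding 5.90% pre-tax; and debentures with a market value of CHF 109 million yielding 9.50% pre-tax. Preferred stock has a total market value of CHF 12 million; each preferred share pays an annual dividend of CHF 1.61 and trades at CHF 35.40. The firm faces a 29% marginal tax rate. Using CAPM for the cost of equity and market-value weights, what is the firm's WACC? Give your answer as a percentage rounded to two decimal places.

Cost of equity via CAPM: Re = 2.46% + 0.88 × 6.93% = 8.5584%.
Cost of preferred: Rp = 1.61 / 35.4 = 4.5480%.
Market value of equity E = 147.2 × 2.25m = 331.2m.
Total capital V = 331.2 + 12 + 165 + 109 = 617.2.
Equity: weight = 331.2/617.2 = 0.5366; cost = 8.5584%.
Preferred: weight = 12/617.2 = 0.0194; cost = 4.548%.
Senior notes: weight = 165/617.2 = 0.2673; after-tax cost = 5.9% × (1 − 29%) = 4.1890%.
Debentures: weight = 109/617.2 = 0.1766; after-tax cost = 9.5% × (1 − 29%) = 6.7450%.
WACC = 0.5366 × 8.5584% + 0.0194 × 4.5480% + 0.2673 × 4.1890% + 0.1766 × 6.7450% = 6.9921%.

6.99%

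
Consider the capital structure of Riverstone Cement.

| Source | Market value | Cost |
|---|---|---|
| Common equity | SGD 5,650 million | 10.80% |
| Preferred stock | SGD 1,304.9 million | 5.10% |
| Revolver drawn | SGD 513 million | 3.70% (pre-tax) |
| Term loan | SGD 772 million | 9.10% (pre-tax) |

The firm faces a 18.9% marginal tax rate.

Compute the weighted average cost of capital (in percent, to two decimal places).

9.09%

Total capital V = 5650 + 1304.9 + 513 + 772 = 8239.9.
Equity: weight = 5650/8239.9 = 0.6857; cost = 10.8%.
Preferred: weight = 1304.9/8239.9 = 0.1584; cost = 5.1%.
Revolver drawn: weight = 513/8239.9 = 0.0623; after-tax cost = 3.7% × (1 − 18.9%) = 3.0007%.
Term loan: weight = 772/8239.9 = 0.0937; after-tax cost = 9.1% × (1 − 18.9%) = 7.3801%.
WACC = 0.6857 × 10.8000% + 0.1584 × 5.1000% + 0.0623 × 3.0007% + 0.0937 × 7.3801% = 9.0913%.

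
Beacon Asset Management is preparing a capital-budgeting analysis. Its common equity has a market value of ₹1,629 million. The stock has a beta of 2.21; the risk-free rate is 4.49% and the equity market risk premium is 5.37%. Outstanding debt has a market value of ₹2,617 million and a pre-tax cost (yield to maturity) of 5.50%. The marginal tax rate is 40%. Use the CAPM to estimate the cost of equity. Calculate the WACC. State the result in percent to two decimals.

8.31%

Cost of equity via CAPM: Re = 4.49% + 2.21 × 5.37% = 16.3577%.
Total capital V = 1629 + 2617 = 4246.
Equity: weight = 1629/4246 = 0.3837; cost = 16.3577%.
Debt: weight = 2617/4246 = 0.6163; after-tax cost = 5.5% × (1 − 40%) = 3.3000%.
WACC = 0.3837 × 16.3577% + 0.6163 × 3.3000% = 8.3097%.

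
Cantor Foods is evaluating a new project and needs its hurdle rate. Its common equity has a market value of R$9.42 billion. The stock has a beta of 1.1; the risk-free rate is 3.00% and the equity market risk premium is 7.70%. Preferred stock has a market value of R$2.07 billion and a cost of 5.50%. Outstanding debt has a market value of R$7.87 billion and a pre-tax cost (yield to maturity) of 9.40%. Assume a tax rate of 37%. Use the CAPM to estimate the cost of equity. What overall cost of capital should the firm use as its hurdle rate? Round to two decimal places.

8.58%

Cost of equity via CAPM: Re = 3.0% + 1.1 × 7.7% = 11.4700%.
Total capital V = 9.42 + 2.07 + 7.87 = 19.36.
Equity: weight = 9.42/19.36 = 0.4866; cost = 11.47%.
Preferred: weight = 2.07/19.36 = 0.1069; cost = 5.5%.
Debt: weight = 7.87/19.36 = 0.4065; after-tax cost = 9.4% × (1 − 37%) = 5.9220%.
WACC = 0.4866 × 11.4700% + 0.1069 × 5.5000% + 0.4065 × 5.9220% = 8.5764%.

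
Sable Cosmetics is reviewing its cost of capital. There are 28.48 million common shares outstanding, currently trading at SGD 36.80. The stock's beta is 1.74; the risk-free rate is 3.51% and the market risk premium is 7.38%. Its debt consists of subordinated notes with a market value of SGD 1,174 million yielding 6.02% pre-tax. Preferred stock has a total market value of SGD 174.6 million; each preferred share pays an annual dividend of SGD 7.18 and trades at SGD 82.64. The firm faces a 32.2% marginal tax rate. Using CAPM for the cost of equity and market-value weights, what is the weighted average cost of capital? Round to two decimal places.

9.78%

Cost of equity via CAPM: Re = 3.51% + 1.74 × 7.38% = 16.3512%.
Cost of preferred: Rp = 7.18 / 82.64 = 8.6883%.
Market value of equity E = 36.8 × 28.48m = 1048.064m.
Total capital V = 1048.064 + 174.6 + 1174 = 2396.664.
Equity: weight = 1048.064/2396.664 = 0.4373; cost = 16.3512%.
Preferred: weight = 174.6/2396.664 = 0.0729; cost = 8.6883%.
Subordinated notes: weight = 1174/2396.664 = 0.4898; after-tax cost = 6.02% × (1 − 32.2%) = 4.0816%.
WACC = 0.4373 × 16.3512% + 0.0729 × 8.6883% + 0.4898 × 4.0816% = 9.7827%.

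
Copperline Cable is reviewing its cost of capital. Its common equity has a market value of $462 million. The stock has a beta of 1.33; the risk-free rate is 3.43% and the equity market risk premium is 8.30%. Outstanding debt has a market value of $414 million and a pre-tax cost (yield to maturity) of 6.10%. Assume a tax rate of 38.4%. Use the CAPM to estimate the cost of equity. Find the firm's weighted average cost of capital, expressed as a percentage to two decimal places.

9.41%

Cost of equity via CAPM: Re = 3.43% + 1.33 × 8.3% = 14.4690%.
Total capital V = 462 + 414 = 876.
Equity: weight = 462/876 = 0.5274; cost = 14.469%.
Debt: weight = 414/876 = 0.4726; after-tax cost = 6.1% × (1 − 38.4%) = 3.7576%.
WACC = 0.5274 × 14.4690% + 0.4726 × 3.7576% = 9.4068%.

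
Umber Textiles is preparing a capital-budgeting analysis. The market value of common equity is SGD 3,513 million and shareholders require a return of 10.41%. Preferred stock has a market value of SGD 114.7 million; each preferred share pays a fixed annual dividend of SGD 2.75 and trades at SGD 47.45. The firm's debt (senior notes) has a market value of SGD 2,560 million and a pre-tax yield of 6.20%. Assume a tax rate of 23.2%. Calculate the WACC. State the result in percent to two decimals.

Cost of preferred: Rp = 2.75 / 47.45 = 5.7956%.
Total capital V = 3513 + 114.7 + 2560 = 6187.7.
Equity: weight = 3513/6187.7 = 0.5677; cost = 10.41%.
Preferred: weight = 114.7/6187.7 = 0.0185; cost = 5.7956%.
Senior notes: weight = 2560/6187.7 = 0.4137; after-tax cost = 6.2% × (1 − 23.2%) = 4.7616%.
WACC = 0.5677 × 10.4100% + 0.0185 × 5.7956% + 0.4137 × 4.7616% = 7.9876%.

7.99%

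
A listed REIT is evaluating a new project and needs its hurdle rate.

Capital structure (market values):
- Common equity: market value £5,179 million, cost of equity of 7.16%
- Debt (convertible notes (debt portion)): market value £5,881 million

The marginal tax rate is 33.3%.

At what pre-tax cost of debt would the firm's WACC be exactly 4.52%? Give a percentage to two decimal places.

Total capital V = 5179 + 5881 = 11060.
Equity weight = 5179/11060 = 0.4683.
Convertible notes (debt portion) weight = 5881/11060 = 0.5317.
Equity contribution = 0.4683 × 7.16% = 3.3528%.
Remaining for debt = 4.52% − 3.3528% = 1.1672%.
Rd × (1 − 33.3%) × 0.5317 = 1.1672%  ⇒  Rd = 3.2910%.

3.29%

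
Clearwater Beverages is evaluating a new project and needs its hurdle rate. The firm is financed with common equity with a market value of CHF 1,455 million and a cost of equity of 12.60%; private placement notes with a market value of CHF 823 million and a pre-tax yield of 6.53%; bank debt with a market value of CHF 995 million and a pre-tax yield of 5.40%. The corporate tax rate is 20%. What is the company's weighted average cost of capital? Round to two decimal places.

Total capital V = 1455 + 823 + 995 = 3273.
Equity: weight = 1455/3273 = 0.4445; cost = 12.6%.
Private placement notes: weight = 823/3273 = 0.2515; after-tax cost = 6.53% × (1 − 20%) = 5.2240%.
Bank debt: weight = 995/3273 = 0.3040; after-tax cost = 5.4% × (1 − 20%) = 4.3200%.
WACC = 0.4445 × 12.6000% + 0.2515 × 5.2240% + 0.3040 × 4.3200% = 8.2282%.

8.23%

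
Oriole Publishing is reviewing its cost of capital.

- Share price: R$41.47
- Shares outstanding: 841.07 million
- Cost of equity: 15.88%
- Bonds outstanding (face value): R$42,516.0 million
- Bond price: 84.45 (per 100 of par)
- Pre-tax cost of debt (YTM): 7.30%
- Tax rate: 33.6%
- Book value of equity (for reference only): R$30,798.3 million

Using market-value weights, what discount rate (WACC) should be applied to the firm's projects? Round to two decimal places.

Market value of equity E = 41.47 × 841.07m = 34879.1729m. Market value of debt D = 42516m × 84.45/100 = 35904.762m.
Total capital V = 34879.1729 + 35904.762 = 70783.9349.
Equity: weight = 34879.1729/70783.9349 = 0.4928; cost = 15.88%.
Bonds outstanding: weight = 35904.762/70783.9349 = 0.5072; after-tax cost = 7.3% × (1 − 33.6%) = 4.8472%.
WACC = 0.4928 × 15.8800% + 0.5072 × 4.8472% = 10.2837%.

10.28%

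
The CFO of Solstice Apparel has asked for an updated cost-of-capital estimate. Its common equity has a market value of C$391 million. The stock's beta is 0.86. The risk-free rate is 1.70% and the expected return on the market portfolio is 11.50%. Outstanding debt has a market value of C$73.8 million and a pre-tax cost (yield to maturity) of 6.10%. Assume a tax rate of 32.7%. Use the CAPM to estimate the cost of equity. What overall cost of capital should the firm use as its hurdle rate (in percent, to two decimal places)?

Market risk premium = 11.5% − 1.7% = 9.8%.
Cost of equity via CAPM: Re = 1.7% + 0.86 × 9.8% = 10.1280%.
Total capital V = 391 + 73.8 = 464.8.
Equity: weight = 391/464.8 = 0.8412; cost = 10.128%.
Debt: weight = 73.8/464.8 = 0.1588; after-tax cost = 6.1% × (1 − 32.7%) = 4.1053%.
WACC = 0.8412 × 10.1280% + 0.1588 × 4.1053% = 9.1717%.

9.17%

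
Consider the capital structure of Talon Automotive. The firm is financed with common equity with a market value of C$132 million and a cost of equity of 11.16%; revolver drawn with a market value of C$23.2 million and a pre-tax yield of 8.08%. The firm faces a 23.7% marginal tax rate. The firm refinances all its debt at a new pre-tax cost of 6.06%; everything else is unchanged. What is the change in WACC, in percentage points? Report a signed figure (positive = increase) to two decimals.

Current WACC:
Total capital V = 132 + 23.2 = 155.2.
Equity: weight = 132/155.2 = 0.8505; cost = 11.16%.
Revolver drawn: weight = 23.2/155.2 = 0.1495; after-tax cost = 8.08% × (1 − 23.7%) = 6.1650%.
WACC = 0.8505 × 11.1600% + 0.1495 × 6.1650% = 10.4133%.
After the change:
Total capital V = 132 + 23.2 = 155.2.
Equity: weight = 132/155.2 = 0.8505; cost = 11.16%.
Revolver drawn: weight = 23.2/155.2 = 0.1495; after-tax cost = 6.06% × (1 − 23.7%) = 4.6238%.
WACC = 0.8505 × 11.1600% + 0.1495 × 4.6238% = 10.1829%.
Change in WACC = 10.1829% − 10.4133% = -0.2304 pp.

-0.23 pp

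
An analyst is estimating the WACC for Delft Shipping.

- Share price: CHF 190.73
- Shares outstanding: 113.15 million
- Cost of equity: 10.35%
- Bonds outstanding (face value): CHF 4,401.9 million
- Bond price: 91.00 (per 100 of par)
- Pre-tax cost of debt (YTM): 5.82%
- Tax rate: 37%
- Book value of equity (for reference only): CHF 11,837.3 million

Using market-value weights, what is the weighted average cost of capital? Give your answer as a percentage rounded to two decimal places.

9.30%

Market value of equity E = 190.73 × 113.15m = 21581.0995m. Market value of debt D = 4401.9m × 91.0/100 = 4005.729m.
Total capital V = 21581.0995 + 4005.729 = 25586.8285.
Equity: weight = 21581.0995/25586.8285 = 0.8434; cost = 10.35%.
Bonds outstanding: weight = 4005.729/25586.8285 = 0.1566; after-tax cost = 5.82% × (1 − 37%) = 3.6666%.
WACC = 0.8434 × 10.3500% + 0.1566 × 3.6666% = 9.3037%.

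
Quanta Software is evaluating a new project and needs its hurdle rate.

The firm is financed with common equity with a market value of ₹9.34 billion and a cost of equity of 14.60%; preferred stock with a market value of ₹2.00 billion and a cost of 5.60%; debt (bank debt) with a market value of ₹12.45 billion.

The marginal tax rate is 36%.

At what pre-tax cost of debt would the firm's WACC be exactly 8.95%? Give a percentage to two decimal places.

8.20%

Total capital V = 9.34 + 2 + 12.45 = 23.79.
Equity weight = 9.34/23.79 = 0.3926.
Preferred weight = 2/23.79 = 0.0841.
Bank debt weight = 12.45/23.79 = 0.5233.
Equity contribution = 0.3926 × 14.6% = 5.7320%.
Preferred contribution = 0.0841 × 5.6% = 0.4708%.
Remaining for debt = 8.95% − 6.2028% = 2.7472%.
Rd × (1 − 36%) × 0.5233 = 2.7472%  ⇒  Rd = 8.2024%.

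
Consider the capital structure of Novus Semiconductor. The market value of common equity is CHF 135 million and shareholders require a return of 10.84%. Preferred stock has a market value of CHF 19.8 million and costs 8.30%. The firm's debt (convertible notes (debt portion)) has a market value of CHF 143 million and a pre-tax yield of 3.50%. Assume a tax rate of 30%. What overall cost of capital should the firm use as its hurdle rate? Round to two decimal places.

6.64%

Total capital V = 135 + 19.8 + 143 = 297.8.
Equity: weight = 135/297.8 = 0.4533; cost = 10.84%.
Preferred: weight = 19.8/297.8 = 0.0665; cost = 8.3%.
Convertible notes (debt portion): weight = 143/297.8 = 0.4802; after-tax cost = 3.5% × (1 − 30%) = 2.4500%.
WACC = 0.4533 × 10.8400% + 0.0665 × 8.3000% + 0.4802 × 2.4500% = 6.6423%.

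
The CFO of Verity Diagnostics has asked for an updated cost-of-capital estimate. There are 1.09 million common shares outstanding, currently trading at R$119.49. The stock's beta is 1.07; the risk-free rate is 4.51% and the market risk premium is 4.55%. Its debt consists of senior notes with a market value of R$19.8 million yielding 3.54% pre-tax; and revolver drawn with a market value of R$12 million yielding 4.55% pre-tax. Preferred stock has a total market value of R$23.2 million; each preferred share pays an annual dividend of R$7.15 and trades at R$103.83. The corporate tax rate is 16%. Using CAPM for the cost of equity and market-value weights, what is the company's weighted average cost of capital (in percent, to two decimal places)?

Cost of equity via CAPM: Re = 4.51% + 1.07 × 4.55% = 9.3785%.
Cost of preferred: Rp = 7.15 / 103.83 = 6.8863%.
Market value of equity E = 119.49 × 1.09m = 130.2441m.
Total capital V = 130.2441 + 23.2 + 19.8 + 12 = 185.2441.
Equity: weight = 130.2441/185.2441 = 0.7031; cost = 9.3785%.
Preferred: weight = 23.2/185.2441 = 0.1252; cost = 6.8863%.
Senior notes: weight = 19.8/185.2441 = 0.1069; after-tax cost = 3.54% × (1 − 16%) = 2.9736%.
Revolver drawn: weight = 12/185.2441 = 0.0648; after-tax cost = 4.55% × (1 − 16%) = 3.8220%.
WACC = 0.7031 × 9.3785% + 0.1252 × 6.8863% + 0.1069 × 2.9736% + 0.0648 × 3.8220% = 8.0218%.

8.02%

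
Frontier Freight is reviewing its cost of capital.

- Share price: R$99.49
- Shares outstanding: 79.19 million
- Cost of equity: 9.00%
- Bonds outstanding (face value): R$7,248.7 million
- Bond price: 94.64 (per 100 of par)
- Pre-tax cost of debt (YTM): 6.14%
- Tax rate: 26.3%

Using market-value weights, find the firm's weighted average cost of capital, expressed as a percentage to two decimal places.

6.92%

Market value of equity E = 99.49 × 79.19m = 7878.6131m. Market value of debt D = 7248.7m × 94.64/100 = 6860.16968m.
Total capital V = 7878.6131 + 6860.16968 = 14738.78278.
Equity: weight = 7878.6131/14738.78278 = 0.5345; cost = 9%.
Bonds outstanding: weight = 6860.16968/14738.78278 = 0.4655; after-tax cost = 6.14% × (1 − 26.3%) = 4.5252%.
WACC = 0.5345 × 9.0000% + 0.4655 × 4.5252% = 6.9172%.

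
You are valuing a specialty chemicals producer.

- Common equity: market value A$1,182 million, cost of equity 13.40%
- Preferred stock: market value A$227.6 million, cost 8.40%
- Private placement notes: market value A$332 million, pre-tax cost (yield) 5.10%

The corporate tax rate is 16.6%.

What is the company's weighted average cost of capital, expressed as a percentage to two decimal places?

Total capital V = 1182 + 227.6 + 332 = 1741.6.
Equity: weight = 1182/1741.6 = 0.6787; cost = 13.4%.
Preferred: weight = 227.6/1741.6 = 0.1307; cost = 8.4%.
Private placement notes: weight = 332/1741.6 = 0.1906; after-tax cost = 5.1% × (1 − 16.6%) = 4.2534%.
WACC = 0.6787 × 13.4000% + 0.1307 × 8.4000% + 0.1906 × 4.2534% = 11.0030%.

11.00%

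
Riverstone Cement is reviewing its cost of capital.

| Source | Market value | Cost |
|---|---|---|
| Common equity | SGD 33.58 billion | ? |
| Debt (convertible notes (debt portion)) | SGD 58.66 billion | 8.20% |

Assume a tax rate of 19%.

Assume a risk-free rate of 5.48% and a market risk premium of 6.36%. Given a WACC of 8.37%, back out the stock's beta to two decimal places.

Total capital V = 33.58 + 58.66 = 92.24.
Equity weight = 33.58/92.24 = 0.3641.
Convertible notes (debt portion) weight = 58.66/92.24 = 0.6359.
Debt contribution = 0.6359 × 8.2% × (1 − 19%) = 4.2240%.
Required equity contribution = 8.37% − 4.2240% = 4.1460%  ⇒  Re = 11.3886%.
CAPM: 11.3886% = 5.48% + β × 6.36%  ⇒  β = 0.9290.

0.93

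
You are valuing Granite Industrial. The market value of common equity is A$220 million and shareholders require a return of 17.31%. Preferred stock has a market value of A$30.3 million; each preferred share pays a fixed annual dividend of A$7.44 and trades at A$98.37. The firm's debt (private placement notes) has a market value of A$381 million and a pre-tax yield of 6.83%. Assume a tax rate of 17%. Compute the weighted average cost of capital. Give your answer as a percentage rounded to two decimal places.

Cost of preferred: Rp = 7.44 / 98.37 = 7.5633%.
Total capital V = 220 + 30.3 + 381 = 631.3.
Equity: weight = 220/631.3 = 0.3485; cost = 17.31%.
Preferred: weight = 30.3/631.3 = 0.0480; cost = 7.5633%.
Private placement notes: weight = 381/631.3 = 0.6035; after-tax cost = 6.83% × (1 − 17%) = 5.6689%.
WACC = 0.3485 × 17.3100% + 0.0480 × 7.5633% + 0.6035 × 5.6689% = 9.8166%.

9.82%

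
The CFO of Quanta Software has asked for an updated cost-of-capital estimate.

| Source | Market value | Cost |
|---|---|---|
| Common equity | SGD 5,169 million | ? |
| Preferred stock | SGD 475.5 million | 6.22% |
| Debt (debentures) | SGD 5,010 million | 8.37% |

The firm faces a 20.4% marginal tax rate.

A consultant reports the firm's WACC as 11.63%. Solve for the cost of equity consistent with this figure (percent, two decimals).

Total capital V = 5169 + 475.5 + 5010 = 10654.5.
Equity weight = 5169/10654.5 = 0.4851.
Preferred weight = 475.5/10654.5 = 0.0446.
Debentures weight = 5010/10654.5 = 0.4702.
Debt contribution = 0.4702 × 8.37% × (1 − 20.4%) = 3.1329%.
Preferred contribution = 0.0446 × 6.22% = 0.2776%.
Required equity contribution = 11.63% − 3.4105% = 8.2195%.
Re = 8.2195% / 0.4851 = 16.9423%.

16.94%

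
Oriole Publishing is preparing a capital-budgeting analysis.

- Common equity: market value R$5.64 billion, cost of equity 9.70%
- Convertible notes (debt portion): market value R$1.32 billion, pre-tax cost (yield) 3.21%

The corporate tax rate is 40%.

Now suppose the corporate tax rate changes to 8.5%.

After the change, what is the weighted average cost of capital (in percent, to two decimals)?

After the change:
Total capital V = 5.64 + 1.32 = 6.96.
Equity: weight = 5.64/6.96 = 0.8103; cost = 9.7%.
Convertible notes (debt portion): weight = 1.32/6.96 = 0.1897; after-tax cost = 3.21% × (1 − 8.5%) = 2.9371%.
WACC = 0.8103 × 9.7000% + 0.1897 × 2.9371% = 8.4174%.

8.42%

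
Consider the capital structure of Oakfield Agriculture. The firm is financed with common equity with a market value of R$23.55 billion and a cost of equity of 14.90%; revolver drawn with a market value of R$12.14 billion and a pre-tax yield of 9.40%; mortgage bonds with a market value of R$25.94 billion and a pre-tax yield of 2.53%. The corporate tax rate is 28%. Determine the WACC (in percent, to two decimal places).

Total capital V = 23.55 + 12.14 + 25.94 = 61.63.
Equity: weight = 23.55/61.63 = 0.3821; cost = 14.9%.
Revolver drawn: weight = 12.14/61.63 = 0.1970; after-tax cost = 9.4% × (1 − 28%) = 6.7680%.
Mortgage bonds: weight = 25.94/61.63 = 0.4209; after-tax cost = 2.53% × (1 − 28%) = 1.8216%.
WACC = 0.3821 × 14.9000% + 0.1970 × 6.7680% + 0.4209 × 1.8216% = 7.7935%.

7.79%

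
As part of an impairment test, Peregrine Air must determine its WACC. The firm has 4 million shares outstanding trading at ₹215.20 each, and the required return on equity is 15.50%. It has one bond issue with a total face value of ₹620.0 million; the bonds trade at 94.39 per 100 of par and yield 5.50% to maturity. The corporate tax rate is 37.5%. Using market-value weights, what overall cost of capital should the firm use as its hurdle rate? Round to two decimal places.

10.62%

Market value of equity E = 215.2 × 4m = 860.8m. Market value of debt D = 620m × 94.39/100 = 585.218m.
Total capital V = 860.8 + 585.218 = 1446.018.
Equity: weight = 860.8/1446.018 = 0.5953; cost = 15.5%.
Bonds outstanding: weight = 585.218/1446.018 = 0.4047; after-tax cost = 5.5% × (1 − 37.5%) = 3.4375%.
WACC = 0.5953 × 15.5000% + 0.4047 × 3.4375% = 10.6182%.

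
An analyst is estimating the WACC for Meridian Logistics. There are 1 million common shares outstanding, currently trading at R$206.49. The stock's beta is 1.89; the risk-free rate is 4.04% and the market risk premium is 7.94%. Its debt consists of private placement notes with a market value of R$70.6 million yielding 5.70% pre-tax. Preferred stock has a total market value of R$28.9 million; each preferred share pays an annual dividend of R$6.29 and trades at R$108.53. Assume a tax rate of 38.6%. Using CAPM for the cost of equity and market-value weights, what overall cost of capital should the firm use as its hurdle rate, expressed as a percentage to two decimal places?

Cost of equity via CAPM: Re = 4.04% + 1.89 × 7.94% = 19.0466%.
Cost of preferred: Rp = 6.29 / 108.53 = 5.7956%.
Market value of equity E = 206.49 × 1m = 206.49m.
Total capital V = 206.49 + 28.9 + 70.6 = 305.99.
Equity: weight = 206.49/305.99 = 0.6748; cost = 19.0466%.
Preferred: weight = 28.9/305.99 = 0.0944; cost = 5.7956%.
Private placement notes: weight = 70.6/305.99 = 0.2307; after-tax cost = 5.7% × (1 − 38.6%) = 3.4998%.
WACC = 0.6748 × 19.0466% + 0.0944 × 5.7956% + 0.2307 × 3.4998% = 14.2080%.

14.21%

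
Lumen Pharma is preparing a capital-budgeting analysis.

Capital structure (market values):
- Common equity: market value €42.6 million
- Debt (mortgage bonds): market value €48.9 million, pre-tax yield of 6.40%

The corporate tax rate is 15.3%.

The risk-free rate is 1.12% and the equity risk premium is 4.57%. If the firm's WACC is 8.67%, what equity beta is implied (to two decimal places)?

2.47

Total capital V = 42.6 + 48.9 = 91.5.
Equity weight = 42.6/91.5 = 0.4656.
Mortgage bonds weight = 48.9/91.5 = 0.5344.
Debt contribution = 0.5344 × 6.4% × (1 − 15.3%) = 2.8970%.
Required equity contribution = 8.67% − 2.8970% = 5.7730%  ⇒  Re = 12.3997%.
CAPM: 12.3997% = 1.12% + β × 4.57%  ⇒  β = 2.4682.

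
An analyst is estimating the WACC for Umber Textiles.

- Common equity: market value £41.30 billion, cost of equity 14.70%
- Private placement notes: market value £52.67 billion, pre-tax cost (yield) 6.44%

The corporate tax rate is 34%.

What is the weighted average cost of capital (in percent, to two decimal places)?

Total capital V = 41.3 + 52.67 = 93.97.
Equity: weight = 41.3/93.97 = 0.4395; cost = 14.7%.
Private placement notes: weight = 52.67/93.97 = 0.5605; after-tax cost = 6.44% × (1 − 34%) = 4.2504%.
WACC = 0.4395 × 14.7000% + 0.5605 × 4.2504% = 8.8430%.

8.84%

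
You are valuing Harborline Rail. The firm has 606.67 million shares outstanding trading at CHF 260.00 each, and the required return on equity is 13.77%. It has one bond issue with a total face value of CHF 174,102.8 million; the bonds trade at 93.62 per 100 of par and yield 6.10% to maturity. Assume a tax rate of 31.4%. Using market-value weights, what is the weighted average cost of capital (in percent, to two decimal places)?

Market value of equity E = 260.0 × 606.67m = 157734.2m. Market value of debt D = 174102.8m × 93.62/100 = 162995.04136m.
Total capital V = 157734.2 + 162995.04136 = 320729.24136.
Equity: weight = 157734.2/320729.24136 = 0.4918; cost = 13.77%.
Bonds outstanding: weight = 162995.04136/320729.24136 = 0.5082; after-tax cost = 6.1% × (1 − 31.4%) = 4.1846%.
WACC = 0.4918 × 13.7700% + 0.5082 × 4.1846% = 8.8987%.

8.90%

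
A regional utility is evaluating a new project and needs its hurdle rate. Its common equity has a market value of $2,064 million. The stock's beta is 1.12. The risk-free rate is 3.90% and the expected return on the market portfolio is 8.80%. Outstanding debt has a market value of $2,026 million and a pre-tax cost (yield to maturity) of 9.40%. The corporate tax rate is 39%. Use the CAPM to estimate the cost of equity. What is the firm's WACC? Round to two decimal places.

Market risk premium = 8.8% − 3.9% = 4.9%.
Cost of equity via CAPM: Re = 3.9% + 1.12 × 4.9% = 9.3880%.
Total capital V = 2064 + 2026 = 4090.
Equity: weight = 2064/4090 = 0.5046; cost = 9.388%.
Debt: weight = 2026/4090 = 0.4954; after-tax cost = 9.4% × (1 − 39%) = 5.7340%.
WACC = 0.5046 × 9.3880% + 0.4954 × 5.7340% = 7.5780%.

7.58%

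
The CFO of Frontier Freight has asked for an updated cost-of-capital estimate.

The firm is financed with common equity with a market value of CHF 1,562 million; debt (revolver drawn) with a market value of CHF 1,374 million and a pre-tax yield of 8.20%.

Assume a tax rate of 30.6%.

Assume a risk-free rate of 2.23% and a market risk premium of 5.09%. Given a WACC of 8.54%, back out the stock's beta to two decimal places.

1.73

Total capital V = 1562 + 1374 = 2936.
Equity weight = 1562/2936 = 0.5320.
Revolver drawn weight = 1374/2936 = 0.4680.
Debt contribution = 0.4680 × 8.2% × (1 − 30.6%) = 2.6632%.
Required equity contribution = 8.54% − 2.6632% = 5.8768%  ⇒  Re = 11.0463%.
CAPM: 11.0463% = 2.23% + β × 5.09%  ⇒  β = 1.7321.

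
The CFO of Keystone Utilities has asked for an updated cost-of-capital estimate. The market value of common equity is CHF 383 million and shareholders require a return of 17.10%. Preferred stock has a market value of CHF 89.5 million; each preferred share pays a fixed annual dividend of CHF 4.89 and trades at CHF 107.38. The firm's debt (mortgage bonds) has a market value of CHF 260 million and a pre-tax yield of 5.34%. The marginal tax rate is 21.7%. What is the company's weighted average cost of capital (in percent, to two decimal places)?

10.98%

Cost of preferred: Rp = 4.89 / 107.38 = 4.5539%.
Total capital V = 383 + 89.5 + 260 = 732.5.
Equity: weight = 383/732.5 = 0.5229; cost = 17.1%.
Preferred: weight = 89.5/732.5 = 0.1222; cost = 4.5539%.
Mortgage bonds: weight = 260/732.5 = 0.3549; after-tax cost = 5.34% × (1 − 21.7%) = 4.1812%.
WACC = 0.5229 × 17.1000% + 0.1222 × 4.5539% + 0.3549 × 4.1812% = 10.9816%.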